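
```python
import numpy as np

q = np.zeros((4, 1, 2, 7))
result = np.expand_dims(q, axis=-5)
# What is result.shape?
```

(1, 4, 1, 2, 7)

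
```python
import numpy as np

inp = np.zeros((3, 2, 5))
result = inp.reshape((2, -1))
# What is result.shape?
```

(2, 15)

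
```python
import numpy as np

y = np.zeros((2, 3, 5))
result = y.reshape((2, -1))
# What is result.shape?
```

(2, 15)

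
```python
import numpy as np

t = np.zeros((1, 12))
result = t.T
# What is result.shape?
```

(12, 1)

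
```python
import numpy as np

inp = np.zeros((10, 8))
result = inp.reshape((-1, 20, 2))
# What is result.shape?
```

(2, 20, 2)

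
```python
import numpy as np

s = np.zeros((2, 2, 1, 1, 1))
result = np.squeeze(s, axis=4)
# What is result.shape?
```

(2, 2, 1, 1)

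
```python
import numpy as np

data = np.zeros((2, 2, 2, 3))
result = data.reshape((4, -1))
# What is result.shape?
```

(4, 6)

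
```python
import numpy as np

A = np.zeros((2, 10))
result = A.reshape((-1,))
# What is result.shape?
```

(20,)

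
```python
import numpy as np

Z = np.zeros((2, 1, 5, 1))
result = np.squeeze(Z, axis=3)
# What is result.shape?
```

(2, 1, 5)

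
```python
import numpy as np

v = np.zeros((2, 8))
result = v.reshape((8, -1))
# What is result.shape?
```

(8, 2)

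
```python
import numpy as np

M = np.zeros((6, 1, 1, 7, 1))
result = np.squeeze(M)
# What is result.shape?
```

(6, 7)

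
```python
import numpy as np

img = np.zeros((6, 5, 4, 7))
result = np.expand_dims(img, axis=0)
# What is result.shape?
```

(1, 6, 5, 4, 7)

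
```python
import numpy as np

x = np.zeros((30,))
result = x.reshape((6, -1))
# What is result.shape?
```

(6, 5)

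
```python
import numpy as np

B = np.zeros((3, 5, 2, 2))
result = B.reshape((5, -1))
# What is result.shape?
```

(5, 12)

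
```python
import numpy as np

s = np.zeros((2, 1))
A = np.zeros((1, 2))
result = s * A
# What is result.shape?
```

(2, 2)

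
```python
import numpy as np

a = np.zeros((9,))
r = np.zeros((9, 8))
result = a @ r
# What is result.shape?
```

(8,)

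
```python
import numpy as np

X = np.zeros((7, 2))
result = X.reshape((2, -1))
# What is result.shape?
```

(2, 7)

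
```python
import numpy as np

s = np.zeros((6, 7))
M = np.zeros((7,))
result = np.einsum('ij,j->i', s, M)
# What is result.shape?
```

(6,)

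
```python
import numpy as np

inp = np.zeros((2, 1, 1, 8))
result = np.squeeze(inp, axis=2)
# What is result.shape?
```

(2, 1, 8)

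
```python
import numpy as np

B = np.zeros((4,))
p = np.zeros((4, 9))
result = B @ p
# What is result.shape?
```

(9,)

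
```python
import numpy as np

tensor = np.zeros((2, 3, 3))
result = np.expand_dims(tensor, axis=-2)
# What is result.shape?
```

(2, 3, 1, 3)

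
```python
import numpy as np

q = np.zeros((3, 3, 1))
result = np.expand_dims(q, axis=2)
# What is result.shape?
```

(3, 3, 1, 1)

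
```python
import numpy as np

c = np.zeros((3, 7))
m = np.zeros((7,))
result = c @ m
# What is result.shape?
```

(3,)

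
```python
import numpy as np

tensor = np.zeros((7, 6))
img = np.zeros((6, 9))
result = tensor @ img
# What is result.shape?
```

(7, 9)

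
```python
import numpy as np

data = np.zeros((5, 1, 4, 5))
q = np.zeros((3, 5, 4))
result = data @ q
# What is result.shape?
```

(5, 3, 4, 4)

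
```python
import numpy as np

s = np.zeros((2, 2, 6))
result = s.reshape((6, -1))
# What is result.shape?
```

(6, 4)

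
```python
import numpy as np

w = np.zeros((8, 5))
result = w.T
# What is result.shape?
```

(5, 8)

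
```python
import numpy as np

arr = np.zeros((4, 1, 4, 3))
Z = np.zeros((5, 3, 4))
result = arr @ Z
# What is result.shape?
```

(4, 5, 4, 4)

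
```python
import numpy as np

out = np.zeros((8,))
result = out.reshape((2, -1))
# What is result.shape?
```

(2, 4)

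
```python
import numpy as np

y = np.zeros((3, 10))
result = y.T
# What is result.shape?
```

(10, 3)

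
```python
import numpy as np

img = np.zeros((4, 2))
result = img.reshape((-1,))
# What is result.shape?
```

(8,)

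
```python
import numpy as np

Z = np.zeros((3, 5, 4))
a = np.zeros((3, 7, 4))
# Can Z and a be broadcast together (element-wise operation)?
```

No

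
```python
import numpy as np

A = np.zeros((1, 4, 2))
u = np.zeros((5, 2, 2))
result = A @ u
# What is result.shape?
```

(5, 4, 2)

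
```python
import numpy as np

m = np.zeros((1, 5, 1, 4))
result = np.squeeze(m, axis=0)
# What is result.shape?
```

(5, 1, 4)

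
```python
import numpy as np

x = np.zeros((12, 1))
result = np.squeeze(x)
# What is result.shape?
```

(12,)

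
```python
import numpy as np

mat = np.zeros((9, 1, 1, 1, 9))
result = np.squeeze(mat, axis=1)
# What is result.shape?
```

(9, 1, 1, 9)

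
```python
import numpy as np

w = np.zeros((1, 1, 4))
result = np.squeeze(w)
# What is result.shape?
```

(4,)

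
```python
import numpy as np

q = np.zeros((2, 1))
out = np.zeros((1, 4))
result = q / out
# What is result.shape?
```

(2, 4)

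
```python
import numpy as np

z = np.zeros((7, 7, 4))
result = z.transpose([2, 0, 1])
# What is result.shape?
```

(4, 7, 7)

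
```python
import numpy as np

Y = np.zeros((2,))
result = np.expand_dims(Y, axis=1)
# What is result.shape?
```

(2, 1)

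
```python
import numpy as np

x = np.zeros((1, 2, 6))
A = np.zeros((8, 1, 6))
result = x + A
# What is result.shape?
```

(8, 2, 6)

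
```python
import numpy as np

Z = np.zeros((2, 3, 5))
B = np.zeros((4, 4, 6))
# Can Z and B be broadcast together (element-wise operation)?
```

No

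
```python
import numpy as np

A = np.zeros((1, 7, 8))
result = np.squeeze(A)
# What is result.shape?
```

(7, 8)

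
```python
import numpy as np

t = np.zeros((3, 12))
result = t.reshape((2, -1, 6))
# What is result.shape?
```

(2, 3, 6)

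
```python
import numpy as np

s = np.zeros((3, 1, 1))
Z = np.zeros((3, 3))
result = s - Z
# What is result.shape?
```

(3, 3, 3)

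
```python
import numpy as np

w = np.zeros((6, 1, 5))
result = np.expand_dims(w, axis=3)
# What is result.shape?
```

(6, 1, 5, 1)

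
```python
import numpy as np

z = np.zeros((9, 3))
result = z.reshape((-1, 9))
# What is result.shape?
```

(3, 9)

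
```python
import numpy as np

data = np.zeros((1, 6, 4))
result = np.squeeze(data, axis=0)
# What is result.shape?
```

(6, 4)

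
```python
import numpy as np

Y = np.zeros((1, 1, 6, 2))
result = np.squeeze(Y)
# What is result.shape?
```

(6, 2)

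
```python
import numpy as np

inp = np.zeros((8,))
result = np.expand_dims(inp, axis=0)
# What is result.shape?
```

(1, 8)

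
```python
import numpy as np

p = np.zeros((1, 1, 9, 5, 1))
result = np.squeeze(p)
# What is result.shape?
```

(9, 5)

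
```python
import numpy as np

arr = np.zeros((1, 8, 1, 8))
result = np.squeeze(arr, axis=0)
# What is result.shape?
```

(8, 1, 8)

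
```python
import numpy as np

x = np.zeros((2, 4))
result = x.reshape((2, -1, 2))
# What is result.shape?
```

(2, 2, 2)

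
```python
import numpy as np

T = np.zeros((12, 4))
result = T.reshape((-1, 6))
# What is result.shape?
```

(8, 6)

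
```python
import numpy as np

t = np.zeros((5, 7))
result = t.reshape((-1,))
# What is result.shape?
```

(35,)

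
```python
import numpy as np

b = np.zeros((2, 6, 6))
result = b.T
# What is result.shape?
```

(6, 6, 2)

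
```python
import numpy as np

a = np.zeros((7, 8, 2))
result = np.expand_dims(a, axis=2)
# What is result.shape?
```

(7, 8, 1, 2)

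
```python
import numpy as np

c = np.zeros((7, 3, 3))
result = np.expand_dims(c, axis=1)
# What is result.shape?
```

(7, 1, 3, 3)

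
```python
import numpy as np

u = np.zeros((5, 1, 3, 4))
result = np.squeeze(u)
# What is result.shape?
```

(5, 3, 4)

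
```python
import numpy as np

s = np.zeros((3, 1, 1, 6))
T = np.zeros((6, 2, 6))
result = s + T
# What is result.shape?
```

(3, 6, 2, 6)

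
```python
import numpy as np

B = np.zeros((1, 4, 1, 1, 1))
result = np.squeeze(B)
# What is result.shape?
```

(4,)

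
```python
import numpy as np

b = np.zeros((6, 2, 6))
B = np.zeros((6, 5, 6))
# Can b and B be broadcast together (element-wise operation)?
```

No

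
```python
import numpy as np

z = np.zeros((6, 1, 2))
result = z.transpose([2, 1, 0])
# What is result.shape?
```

(2, 1, 6)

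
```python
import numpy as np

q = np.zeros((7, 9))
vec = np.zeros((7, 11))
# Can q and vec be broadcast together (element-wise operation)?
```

No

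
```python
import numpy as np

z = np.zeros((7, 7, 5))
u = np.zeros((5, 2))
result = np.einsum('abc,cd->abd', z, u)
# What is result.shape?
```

(7, 7, 2)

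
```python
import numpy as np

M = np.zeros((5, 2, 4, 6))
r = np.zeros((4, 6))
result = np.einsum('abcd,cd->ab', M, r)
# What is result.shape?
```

(5, 2)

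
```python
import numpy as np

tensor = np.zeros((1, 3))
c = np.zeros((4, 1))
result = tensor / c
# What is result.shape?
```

(4, 3)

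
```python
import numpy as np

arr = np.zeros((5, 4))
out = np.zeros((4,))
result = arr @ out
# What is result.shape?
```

(5,)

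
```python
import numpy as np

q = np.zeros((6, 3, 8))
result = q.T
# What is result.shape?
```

(8, 3, 6)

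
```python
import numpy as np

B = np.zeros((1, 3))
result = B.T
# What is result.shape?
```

(3, 1)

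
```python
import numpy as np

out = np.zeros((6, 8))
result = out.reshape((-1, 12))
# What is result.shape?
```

(4, 12)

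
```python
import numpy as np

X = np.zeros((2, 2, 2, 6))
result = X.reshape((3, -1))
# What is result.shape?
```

(3, 16)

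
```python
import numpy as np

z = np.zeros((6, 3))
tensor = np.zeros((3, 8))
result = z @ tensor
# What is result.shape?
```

(6, 8)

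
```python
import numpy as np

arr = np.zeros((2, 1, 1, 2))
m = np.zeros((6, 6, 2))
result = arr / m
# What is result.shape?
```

(2, 6, 6, 2)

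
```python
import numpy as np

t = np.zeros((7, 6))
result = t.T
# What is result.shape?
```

(6, 7)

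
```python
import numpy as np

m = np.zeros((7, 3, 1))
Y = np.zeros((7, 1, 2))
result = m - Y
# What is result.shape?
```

(7, 3, 2)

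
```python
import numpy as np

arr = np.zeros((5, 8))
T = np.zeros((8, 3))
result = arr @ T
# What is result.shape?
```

(5, 3)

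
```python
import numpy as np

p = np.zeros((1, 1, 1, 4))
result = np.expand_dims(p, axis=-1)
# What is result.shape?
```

(1, 1, 1, 4, 1)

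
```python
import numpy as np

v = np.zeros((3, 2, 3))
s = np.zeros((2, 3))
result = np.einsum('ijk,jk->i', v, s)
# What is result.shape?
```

(3,)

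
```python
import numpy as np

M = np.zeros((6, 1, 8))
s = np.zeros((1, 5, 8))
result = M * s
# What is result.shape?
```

(6, 5, 8)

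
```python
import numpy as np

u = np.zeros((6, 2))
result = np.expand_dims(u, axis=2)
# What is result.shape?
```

(6, 2, 1)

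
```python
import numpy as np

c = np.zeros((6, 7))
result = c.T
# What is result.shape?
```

(7, 6)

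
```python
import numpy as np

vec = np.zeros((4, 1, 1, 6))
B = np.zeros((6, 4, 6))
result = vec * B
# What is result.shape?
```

(4, 6, 4, 6)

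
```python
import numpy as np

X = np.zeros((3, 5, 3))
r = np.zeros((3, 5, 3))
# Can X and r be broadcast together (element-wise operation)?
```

Yes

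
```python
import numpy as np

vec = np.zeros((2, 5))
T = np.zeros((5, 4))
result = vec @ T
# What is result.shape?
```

(2, 4)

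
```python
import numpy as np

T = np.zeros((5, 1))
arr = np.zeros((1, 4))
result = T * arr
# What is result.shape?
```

(5, 4)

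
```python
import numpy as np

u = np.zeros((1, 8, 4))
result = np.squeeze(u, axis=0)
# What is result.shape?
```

(8, 4)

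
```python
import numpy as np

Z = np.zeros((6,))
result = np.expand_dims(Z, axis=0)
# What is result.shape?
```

(1, 6)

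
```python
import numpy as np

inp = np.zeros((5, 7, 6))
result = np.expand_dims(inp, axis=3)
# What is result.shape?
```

(5, 7, 6, 1)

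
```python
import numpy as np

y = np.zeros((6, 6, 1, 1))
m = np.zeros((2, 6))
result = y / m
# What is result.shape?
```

(6, 6, 2, 6)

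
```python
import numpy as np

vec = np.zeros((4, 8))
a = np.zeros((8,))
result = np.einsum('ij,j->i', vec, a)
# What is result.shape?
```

(4,)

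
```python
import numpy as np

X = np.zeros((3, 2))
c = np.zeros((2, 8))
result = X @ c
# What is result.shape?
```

(3, 8)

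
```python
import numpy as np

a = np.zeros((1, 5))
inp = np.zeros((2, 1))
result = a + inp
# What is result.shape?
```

(2, 5)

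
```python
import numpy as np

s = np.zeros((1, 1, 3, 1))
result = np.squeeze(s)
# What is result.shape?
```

(3,)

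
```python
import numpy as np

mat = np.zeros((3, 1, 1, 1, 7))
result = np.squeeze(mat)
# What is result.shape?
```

(3, 7)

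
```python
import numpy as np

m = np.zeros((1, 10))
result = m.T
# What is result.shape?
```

(10, 1)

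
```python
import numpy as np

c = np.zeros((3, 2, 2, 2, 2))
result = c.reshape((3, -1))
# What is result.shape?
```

(3, 16)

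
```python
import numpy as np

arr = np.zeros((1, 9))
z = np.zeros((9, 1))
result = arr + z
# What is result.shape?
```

(9, 9)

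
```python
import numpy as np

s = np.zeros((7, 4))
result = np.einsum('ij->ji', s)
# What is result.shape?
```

(4, 7)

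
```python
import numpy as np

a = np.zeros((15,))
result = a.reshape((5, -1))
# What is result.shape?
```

(5, 3)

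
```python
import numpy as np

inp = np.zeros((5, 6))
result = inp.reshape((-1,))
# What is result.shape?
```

(30,)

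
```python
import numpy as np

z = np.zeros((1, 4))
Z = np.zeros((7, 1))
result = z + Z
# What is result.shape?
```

(7, 4)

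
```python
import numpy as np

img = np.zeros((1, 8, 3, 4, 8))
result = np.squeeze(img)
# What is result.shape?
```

(8, 3, 4, 8)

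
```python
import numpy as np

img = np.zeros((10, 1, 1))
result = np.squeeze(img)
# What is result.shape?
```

(10,)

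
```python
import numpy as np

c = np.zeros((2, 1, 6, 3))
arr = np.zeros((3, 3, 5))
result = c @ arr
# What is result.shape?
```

(2, 3, 6, 5)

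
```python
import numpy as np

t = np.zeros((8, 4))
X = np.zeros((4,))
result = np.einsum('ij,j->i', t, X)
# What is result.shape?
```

(8,)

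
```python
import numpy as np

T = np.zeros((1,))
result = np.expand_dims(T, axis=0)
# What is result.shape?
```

(1, 1)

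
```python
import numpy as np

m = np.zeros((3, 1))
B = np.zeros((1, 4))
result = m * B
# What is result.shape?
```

(3, 4)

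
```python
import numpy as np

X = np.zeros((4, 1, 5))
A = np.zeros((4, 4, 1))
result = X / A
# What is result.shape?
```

(4, 4, 5)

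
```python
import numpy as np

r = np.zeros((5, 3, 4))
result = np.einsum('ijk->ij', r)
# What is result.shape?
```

(5, 3)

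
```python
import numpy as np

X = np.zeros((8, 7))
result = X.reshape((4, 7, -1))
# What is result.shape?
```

(4, 7, 2)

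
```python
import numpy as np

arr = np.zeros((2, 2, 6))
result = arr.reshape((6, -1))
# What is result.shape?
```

(6, 4)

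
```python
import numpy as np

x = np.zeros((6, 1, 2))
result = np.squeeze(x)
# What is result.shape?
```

(6, 2)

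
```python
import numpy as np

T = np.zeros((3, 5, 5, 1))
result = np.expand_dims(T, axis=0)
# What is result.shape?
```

(1, 3, 5, 5, 1)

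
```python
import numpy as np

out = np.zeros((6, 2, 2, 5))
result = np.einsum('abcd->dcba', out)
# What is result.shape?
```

(5, 2, 2, 6)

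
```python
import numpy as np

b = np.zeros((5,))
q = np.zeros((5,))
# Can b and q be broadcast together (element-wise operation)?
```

Yes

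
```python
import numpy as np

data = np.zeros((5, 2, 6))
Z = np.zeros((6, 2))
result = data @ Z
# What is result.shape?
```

(5, 2, 2)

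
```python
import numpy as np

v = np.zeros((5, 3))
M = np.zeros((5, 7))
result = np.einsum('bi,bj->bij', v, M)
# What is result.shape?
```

(5, 3, 7)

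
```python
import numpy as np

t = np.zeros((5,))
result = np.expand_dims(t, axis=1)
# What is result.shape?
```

(5, 1)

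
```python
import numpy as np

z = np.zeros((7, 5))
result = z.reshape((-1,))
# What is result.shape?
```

(35,)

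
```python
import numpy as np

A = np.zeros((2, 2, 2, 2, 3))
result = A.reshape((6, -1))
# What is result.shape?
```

(6, 8)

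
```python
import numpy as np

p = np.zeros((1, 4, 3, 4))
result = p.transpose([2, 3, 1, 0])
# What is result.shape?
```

(3, 4, 4, 1)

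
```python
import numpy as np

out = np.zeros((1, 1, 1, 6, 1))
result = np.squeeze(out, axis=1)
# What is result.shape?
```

(1, 1, 6, 1)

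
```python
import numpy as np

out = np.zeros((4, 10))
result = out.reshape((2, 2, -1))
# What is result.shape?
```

(2, 2, 10)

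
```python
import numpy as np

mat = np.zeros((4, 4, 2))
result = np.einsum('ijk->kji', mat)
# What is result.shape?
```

(2, 4, 4)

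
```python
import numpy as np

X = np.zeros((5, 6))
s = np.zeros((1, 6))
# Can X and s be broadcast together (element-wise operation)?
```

Yes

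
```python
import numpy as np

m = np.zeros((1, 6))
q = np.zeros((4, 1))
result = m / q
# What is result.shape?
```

(4, 6)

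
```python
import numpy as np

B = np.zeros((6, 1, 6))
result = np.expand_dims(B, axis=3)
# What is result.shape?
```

(6, 1, 6, 1)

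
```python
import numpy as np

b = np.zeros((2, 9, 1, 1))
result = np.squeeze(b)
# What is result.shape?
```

(2, 9)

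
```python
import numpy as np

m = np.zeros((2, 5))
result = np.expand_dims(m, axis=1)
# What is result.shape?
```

(2, 1, 5)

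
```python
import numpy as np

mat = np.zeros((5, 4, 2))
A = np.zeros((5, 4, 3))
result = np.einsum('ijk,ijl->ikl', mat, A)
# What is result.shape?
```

(5, 2, 3)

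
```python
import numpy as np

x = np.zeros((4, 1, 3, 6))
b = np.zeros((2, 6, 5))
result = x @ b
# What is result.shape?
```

(4, 2, 3, 5)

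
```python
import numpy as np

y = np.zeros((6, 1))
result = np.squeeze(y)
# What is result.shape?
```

(6,)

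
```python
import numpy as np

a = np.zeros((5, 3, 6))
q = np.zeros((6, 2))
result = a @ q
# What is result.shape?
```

(5, 3, 2)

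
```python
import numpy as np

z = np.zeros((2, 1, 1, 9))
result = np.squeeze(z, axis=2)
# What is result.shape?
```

(2, 1, 9)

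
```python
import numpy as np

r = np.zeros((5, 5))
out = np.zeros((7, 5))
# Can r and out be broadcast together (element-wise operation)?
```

No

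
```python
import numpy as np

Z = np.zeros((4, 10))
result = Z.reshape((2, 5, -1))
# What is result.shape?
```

(2, 5, 4)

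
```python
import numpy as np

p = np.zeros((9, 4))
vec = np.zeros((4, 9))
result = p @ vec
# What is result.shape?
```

(9, 9)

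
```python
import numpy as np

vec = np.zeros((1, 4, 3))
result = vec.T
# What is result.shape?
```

(3, 4, 1)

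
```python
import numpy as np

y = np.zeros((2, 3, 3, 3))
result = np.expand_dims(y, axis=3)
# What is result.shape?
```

(2, 3, 3, 1, 3)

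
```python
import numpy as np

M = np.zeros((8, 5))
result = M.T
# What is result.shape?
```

(5, 8)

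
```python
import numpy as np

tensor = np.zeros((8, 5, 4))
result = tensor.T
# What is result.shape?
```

(4, 5, 8)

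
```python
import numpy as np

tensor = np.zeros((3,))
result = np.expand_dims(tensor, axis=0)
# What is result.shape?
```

(1, 3)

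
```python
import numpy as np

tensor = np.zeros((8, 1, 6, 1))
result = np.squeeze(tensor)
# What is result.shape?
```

(8, 6)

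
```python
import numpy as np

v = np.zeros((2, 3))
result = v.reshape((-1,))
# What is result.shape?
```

(6,)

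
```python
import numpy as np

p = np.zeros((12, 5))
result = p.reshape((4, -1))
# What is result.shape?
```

(4, 15)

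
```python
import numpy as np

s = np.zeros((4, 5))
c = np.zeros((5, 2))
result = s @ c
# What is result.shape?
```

(4, 2)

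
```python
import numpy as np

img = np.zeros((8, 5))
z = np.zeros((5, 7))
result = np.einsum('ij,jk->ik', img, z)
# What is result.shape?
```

(8, 7)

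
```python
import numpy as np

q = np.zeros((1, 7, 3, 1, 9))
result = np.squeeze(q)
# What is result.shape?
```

(7, 3, 9)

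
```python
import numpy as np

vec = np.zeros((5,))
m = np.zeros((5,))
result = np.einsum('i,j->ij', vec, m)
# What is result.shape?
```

(5, 5)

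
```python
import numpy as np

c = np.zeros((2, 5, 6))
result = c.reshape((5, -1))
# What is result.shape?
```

(5, 12)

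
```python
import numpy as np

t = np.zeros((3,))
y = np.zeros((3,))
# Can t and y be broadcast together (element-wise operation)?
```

Yes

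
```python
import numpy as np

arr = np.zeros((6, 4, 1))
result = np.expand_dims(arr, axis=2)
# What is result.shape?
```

(6, 4, 1, 1)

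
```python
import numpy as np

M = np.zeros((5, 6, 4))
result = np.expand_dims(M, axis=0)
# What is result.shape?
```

(1, 5, 6, 4)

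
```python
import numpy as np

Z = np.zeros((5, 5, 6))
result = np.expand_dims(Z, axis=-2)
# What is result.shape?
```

(5, 5, 1, 6)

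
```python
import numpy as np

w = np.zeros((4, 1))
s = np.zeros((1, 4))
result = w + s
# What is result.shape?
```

(4, 4)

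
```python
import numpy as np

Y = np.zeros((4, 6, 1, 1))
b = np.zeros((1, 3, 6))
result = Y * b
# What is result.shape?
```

(4, 6, 3, 6)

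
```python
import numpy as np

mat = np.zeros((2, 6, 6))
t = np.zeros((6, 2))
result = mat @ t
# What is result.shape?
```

(2, 6, 2)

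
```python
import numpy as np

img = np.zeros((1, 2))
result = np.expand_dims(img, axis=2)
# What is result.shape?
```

(1, 2, 1)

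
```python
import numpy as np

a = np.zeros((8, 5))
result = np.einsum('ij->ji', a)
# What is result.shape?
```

(5, 8)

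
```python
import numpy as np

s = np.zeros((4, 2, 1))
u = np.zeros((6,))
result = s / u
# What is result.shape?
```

(4, 2, 6)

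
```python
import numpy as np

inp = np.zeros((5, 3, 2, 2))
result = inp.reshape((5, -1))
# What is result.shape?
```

(5, 12)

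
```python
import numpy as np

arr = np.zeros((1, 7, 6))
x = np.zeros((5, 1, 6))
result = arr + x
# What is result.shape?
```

(5, 7, 6)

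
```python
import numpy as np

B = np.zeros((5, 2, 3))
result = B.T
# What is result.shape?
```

(3, 2, 5)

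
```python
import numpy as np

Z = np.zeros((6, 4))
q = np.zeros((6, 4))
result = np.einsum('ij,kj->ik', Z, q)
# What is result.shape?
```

(6, 6)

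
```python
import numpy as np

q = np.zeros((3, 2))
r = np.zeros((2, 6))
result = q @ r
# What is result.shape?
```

(3, 6)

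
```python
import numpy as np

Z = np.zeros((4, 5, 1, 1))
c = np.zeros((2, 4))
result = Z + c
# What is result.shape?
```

(4, 5, 2, 4)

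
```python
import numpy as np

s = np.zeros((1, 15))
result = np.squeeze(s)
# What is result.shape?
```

(15,)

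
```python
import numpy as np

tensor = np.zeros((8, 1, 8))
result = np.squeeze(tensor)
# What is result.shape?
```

(8, 8)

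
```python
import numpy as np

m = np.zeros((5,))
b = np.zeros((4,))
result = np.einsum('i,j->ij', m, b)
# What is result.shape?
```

(5, 4)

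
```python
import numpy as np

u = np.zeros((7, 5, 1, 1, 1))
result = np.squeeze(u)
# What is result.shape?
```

(7, 5)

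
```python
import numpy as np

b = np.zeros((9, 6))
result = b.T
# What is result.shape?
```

(6, 9)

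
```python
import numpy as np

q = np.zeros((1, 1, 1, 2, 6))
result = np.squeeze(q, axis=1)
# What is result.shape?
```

(1, 1, 2, 6)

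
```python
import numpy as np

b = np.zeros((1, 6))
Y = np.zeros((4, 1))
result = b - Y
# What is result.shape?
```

(4, 6)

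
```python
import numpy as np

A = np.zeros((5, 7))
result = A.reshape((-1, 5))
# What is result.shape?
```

(7, 5)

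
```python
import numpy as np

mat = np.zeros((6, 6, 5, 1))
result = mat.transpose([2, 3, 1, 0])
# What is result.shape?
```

(5, 1, 6, 6)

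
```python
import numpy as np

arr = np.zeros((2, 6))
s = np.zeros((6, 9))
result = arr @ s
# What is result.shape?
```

(2, 9)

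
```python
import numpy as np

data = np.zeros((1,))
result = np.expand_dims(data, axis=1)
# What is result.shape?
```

(1, 1)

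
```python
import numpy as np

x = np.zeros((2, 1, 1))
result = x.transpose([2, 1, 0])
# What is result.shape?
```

(1, 1, 2)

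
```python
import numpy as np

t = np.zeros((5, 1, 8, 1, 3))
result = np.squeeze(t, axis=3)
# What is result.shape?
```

(5, 1, 8, 3)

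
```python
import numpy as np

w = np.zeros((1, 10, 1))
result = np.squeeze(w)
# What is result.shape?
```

(10,)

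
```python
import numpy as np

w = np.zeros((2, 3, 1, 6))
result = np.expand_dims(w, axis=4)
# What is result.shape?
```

(2, 3, 1, 6, 1)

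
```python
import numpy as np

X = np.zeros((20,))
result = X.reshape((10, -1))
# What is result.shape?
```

(10, 2)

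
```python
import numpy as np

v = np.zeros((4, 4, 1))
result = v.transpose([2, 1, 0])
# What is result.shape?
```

(1, 4, 4)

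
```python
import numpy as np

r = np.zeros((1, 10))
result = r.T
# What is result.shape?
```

(10, 1)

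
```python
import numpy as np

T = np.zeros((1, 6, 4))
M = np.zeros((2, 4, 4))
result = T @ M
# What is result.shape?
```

(2, 6, 4)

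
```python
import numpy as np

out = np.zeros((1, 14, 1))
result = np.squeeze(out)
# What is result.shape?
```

(14,)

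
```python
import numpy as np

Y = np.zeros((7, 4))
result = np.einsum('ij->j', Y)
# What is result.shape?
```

(4,)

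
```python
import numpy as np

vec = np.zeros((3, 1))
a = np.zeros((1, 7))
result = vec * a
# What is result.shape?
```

(3, 7)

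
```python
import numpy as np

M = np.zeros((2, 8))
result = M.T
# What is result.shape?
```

(8, 2)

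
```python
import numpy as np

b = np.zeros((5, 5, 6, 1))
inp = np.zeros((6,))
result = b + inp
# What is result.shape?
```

(5, 5, 6, 6)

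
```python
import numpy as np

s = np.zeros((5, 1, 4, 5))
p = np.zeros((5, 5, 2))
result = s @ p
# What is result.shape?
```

(5, 5, 4, 2)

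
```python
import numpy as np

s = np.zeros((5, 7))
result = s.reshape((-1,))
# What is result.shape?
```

(35,)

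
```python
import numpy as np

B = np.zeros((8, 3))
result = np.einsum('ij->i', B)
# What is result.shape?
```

(8,)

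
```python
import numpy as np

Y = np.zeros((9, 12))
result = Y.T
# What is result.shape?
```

(12, 9)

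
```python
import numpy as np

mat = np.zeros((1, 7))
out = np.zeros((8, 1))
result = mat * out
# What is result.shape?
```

(8, 7)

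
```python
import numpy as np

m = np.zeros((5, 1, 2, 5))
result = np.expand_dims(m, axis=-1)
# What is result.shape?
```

(5, 1, 2, 5, 1)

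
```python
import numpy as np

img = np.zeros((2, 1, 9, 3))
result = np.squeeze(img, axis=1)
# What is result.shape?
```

(2, 9, 3)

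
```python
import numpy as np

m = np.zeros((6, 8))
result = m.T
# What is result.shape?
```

(8, 6)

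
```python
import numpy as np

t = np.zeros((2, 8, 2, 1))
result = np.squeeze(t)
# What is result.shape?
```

(2, 8, 2)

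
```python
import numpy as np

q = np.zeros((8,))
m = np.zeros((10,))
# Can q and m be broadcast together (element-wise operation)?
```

No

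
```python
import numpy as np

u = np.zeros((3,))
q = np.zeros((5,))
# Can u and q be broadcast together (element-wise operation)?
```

No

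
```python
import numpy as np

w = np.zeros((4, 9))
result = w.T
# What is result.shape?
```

(9, 4)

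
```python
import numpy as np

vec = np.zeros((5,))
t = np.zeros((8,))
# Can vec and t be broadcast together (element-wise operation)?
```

No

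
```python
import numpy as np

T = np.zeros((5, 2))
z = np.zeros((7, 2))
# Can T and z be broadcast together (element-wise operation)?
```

No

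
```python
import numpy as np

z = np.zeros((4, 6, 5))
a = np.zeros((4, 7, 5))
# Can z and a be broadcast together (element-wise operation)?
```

No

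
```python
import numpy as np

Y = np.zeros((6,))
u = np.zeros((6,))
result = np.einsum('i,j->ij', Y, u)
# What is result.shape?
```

(6, 6)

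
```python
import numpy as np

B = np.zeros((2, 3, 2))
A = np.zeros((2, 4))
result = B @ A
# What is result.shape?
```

(2, 3, 4)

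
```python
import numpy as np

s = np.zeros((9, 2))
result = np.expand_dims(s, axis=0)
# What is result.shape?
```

(1, 9, 2)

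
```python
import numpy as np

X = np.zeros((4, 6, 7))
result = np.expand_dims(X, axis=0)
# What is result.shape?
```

(1, 4, 6, 7)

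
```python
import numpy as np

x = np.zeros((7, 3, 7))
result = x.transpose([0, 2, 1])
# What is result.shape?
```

(7, 7, 3)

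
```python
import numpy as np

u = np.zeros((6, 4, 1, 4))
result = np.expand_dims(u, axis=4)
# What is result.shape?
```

(6, 4, 1, 4, 1)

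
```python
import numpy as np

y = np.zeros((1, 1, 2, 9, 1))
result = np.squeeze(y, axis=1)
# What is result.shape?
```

(1, 2, 9, 1)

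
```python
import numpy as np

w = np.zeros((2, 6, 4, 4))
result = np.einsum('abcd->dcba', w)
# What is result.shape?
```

(4, 4, 6, 2)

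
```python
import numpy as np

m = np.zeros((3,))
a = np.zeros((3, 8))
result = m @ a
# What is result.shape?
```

(8,)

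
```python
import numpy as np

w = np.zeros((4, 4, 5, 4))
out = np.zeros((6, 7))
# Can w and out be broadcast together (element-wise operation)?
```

No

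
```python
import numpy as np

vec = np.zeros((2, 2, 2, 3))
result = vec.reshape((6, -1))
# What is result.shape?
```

(6, 4)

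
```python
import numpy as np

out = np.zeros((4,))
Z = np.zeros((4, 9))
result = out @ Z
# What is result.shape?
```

(9,)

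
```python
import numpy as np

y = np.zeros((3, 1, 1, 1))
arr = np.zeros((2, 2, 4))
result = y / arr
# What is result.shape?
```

(3, 2, 2, 4)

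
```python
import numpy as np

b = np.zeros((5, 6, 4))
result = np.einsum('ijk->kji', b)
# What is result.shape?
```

(4, 6, 5)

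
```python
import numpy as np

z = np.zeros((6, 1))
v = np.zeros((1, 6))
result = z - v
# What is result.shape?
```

(6, 6)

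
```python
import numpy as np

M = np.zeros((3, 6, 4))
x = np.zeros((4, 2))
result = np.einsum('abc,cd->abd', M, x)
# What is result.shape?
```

(3, 6, 2)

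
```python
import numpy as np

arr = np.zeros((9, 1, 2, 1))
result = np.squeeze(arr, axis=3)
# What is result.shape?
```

(9, 1, 2)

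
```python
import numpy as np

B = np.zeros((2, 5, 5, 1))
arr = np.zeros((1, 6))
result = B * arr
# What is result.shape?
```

(2, 5, 5, 6)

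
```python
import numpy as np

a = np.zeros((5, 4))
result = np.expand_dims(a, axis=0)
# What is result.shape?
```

(1, 5, 4)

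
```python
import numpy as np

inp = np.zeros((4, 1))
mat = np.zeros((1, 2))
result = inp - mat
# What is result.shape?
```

(4, 2)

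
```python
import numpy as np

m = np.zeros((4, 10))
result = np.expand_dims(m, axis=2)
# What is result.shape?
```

(4, 10, 1)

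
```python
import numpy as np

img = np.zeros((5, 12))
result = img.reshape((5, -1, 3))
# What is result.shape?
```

(5, 4, 3)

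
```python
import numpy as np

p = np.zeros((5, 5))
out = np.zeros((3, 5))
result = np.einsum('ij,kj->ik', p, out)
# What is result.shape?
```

(5, 3)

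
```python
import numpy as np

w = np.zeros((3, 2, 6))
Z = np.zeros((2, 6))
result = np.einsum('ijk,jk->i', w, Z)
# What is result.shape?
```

(3,)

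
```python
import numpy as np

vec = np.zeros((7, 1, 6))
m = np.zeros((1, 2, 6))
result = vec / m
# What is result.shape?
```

(7, 2, 6)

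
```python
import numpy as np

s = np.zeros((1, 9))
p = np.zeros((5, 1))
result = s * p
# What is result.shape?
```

(5, 9)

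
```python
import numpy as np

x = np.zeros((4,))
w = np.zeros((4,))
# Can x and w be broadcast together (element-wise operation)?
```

Yes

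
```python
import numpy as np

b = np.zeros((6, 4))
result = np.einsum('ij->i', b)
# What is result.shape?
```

(6,)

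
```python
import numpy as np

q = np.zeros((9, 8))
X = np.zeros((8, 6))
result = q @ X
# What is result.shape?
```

(9, 6)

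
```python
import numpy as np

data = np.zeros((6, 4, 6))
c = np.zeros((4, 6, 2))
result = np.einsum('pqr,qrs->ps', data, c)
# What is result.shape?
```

(6, 2)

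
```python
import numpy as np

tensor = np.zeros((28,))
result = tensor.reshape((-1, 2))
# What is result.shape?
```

(14, 2)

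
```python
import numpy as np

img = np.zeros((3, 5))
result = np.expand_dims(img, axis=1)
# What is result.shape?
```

(3, 1, 5)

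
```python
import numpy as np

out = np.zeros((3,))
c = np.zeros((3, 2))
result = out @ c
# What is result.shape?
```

(2,)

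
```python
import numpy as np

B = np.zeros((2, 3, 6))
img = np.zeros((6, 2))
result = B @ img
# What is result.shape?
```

(2, 3, 2)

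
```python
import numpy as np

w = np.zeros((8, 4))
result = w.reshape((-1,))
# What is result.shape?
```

(32,)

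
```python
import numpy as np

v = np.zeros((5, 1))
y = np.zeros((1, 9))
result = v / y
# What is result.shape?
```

(5, 9)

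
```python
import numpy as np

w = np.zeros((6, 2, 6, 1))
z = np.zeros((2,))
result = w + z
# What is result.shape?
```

(6, 2, 6, 2)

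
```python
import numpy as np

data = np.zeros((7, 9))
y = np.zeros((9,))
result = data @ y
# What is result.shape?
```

(7,)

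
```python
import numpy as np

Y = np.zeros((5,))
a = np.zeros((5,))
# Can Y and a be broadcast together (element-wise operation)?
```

Yes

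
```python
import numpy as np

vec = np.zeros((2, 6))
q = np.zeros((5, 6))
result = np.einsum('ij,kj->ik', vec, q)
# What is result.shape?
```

(2, 5)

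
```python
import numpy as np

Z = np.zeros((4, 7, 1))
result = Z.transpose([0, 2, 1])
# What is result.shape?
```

(4, 1, 7)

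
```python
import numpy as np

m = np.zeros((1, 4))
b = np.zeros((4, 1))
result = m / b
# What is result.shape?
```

(4, 4)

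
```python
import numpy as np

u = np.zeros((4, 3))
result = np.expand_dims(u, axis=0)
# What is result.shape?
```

(1, 4, 3)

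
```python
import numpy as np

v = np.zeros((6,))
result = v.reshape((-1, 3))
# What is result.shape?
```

(2, 3)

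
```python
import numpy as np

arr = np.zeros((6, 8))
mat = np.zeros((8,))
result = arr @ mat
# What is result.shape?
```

(6,)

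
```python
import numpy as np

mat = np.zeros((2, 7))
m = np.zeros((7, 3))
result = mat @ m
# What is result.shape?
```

(2, 3)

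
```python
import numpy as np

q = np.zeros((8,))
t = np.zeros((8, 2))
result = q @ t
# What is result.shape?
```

(2,)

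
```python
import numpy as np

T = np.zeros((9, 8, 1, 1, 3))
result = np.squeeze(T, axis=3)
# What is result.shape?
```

(9, 8, 1, 3)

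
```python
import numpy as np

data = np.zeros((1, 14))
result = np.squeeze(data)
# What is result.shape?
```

(14,)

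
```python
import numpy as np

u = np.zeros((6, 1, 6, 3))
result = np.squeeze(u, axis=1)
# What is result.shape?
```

(6, 6, 3)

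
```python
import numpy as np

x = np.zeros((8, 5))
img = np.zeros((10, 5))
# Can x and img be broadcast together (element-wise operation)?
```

No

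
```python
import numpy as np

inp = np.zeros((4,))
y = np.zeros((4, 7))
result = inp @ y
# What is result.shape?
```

(7,)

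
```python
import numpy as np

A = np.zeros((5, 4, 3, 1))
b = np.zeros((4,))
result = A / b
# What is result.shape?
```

(5, 4, 3, 4)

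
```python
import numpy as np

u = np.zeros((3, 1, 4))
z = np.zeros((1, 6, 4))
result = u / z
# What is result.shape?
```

(3, 6, 4)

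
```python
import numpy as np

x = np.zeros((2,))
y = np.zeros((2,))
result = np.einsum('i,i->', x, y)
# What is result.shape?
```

()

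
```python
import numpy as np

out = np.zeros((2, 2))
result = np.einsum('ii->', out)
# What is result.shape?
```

()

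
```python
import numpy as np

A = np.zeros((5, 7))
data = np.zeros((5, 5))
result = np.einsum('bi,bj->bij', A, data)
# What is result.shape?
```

(5, 7, 5)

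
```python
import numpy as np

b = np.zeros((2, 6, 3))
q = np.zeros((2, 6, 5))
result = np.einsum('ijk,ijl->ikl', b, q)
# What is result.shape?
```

(2, 3, 5)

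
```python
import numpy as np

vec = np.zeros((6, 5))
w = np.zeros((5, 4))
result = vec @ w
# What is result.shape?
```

(6, 4)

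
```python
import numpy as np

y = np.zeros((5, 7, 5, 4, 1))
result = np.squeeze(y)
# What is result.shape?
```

(5, 7, 5, 4)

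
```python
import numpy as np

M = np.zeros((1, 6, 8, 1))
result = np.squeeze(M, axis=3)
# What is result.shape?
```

(1, 6, 8)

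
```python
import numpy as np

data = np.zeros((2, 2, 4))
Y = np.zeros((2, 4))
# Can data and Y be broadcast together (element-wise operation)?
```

Yes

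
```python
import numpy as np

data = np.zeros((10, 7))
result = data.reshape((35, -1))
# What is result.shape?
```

(35, 2)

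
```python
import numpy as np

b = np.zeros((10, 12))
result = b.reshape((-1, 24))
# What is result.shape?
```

(5, 24)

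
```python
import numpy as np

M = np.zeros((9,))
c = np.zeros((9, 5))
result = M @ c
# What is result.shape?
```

(5,)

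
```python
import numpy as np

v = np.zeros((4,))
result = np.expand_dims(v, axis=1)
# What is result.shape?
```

(4, 1)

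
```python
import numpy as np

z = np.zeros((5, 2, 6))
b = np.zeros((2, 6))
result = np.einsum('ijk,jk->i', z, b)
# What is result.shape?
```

(5,)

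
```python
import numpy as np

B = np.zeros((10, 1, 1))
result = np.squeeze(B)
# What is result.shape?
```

(10,)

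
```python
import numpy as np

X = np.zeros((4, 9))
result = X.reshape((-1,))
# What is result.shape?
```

(36,)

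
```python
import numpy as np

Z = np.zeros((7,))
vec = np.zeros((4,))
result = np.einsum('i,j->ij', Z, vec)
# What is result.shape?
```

(7, 4)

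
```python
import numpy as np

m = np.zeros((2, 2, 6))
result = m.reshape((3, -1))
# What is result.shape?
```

(3, 8)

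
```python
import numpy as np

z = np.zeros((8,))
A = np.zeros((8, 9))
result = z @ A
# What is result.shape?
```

(9,)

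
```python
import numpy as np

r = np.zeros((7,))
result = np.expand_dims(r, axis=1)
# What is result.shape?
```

(7, 1)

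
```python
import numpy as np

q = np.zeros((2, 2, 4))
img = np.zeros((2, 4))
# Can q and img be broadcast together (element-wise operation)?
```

Yes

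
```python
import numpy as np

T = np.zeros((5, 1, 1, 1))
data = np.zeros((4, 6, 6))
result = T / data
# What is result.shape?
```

(5, 4, 6, 6)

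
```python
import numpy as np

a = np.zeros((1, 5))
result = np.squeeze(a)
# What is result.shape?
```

(5,)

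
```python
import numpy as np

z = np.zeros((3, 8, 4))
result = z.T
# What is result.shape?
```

(4, 8, 3)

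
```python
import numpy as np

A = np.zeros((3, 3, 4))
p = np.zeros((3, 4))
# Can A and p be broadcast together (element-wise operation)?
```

Yes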